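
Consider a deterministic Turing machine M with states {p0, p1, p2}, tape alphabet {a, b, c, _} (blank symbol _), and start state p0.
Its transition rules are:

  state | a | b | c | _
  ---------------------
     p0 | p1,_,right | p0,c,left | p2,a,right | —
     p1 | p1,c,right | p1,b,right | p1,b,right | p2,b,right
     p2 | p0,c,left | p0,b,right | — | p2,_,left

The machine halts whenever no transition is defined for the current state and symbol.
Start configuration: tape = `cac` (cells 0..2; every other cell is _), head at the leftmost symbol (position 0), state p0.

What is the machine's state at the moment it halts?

p0 | [c]ac__   read c → write a, move right, go to p2
p2 | a[a]c__   read a → write c, move left, go to p0
p0 | [a]cc__   read a → write _, move right, go to p1
p1 | _[c]c__   read c → write b, move right, go to p1
p1 | _b[c]__   read c → write b, move right, go to p1
p1 | _bb[_]_   read _ → write b, move right, go to p2
p2 | _bbb[_]   read _ → write _, move left, go to p2
p2 | _bb[b]_   read b → write b, move right, go to p0
p0 | _bbb[_]
No transition is defined for (p0, _); M halts in state p0.

p0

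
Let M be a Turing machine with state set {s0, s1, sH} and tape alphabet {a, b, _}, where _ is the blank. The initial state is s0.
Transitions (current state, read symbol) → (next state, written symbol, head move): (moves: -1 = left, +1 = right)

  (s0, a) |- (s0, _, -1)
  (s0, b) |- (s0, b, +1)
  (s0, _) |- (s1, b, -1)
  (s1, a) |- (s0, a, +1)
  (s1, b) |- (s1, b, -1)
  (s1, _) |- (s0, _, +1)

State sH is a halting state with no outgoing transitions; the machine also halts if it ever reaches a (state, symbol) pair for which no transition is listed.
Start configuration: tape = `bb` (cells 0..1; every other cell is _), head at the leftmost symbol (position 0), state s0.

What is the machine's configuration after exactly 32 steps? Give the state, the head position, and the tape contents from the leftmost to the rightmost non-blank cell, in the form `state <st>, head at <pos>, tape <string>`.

state s1, head at 2, tape bbbbbb

s0 | _[b]b____   read b → write b, move +1, go to s0
s0 | _b[b]____   read b → write b, move +1, go to s0
s0 | _bb[_]___   read _ → write b, move -1, go to s1
s1 | _b[b]b___   read b → write b, move -1, go to s1
s1 | _[b]bb___   read b → write b, move -1, go to s1
s1 | [_]bbb___   read _ → write _, move +1, go to s0
s0 | _[b]bb___   read b → write b, move +1, go to s0
s0 | _b[b]b___   read b → write b, move +1, go to s0
s0 | _bb[b]___   read b → write b, move +1, go to s0
s0 | _bbb[_]__   read _ → write b, move -1, go to s1
s1 | _bb[b]b__   read b → write b, move -1, go to s1
s1 | _b[b]bb__   read b → write b, move -1, go to s1
s1 | _[b]bbb__   read b → write b, move -1, go to s1
s1 | [_]bbbb__   read _ → write _, move +1, go to s0
s0 | _[b]bbb__   read b → write b, move +1, go to s0
s0 | _b[b]bb__   read b → write b, move +1, go to s0
s0 | _bb[b]b__   read b → write b, move +1, go to s0
s0 | _bbb[b]__   read b → write b, move +1, go to s0
s0 | _bbbb[_]_   read _ → write b, move -1, go to s1
s1 | _bbb[b]b_   read b → write b, move -1, go to s1
s1 | _bb[b]bb_   read b → write b, move -1, go to s1
s1 | _b[b]bbb_   read b → write b, move -1, go to s1
s1 | _[b]bbbb_   read b → write b, move -1, go to s1
s1 | [_]bbbbb_   read _ → write _, move +1, go to s0
s0 | _[b]bbbb_   read b → write b, move +1, go to s0
s0 | _b[b]bbb_   read b → write b, move +1, go to s0
s0 | _bb[b]bb_   read b → write b, move +1, go to s0
s0 | _bbb[b]b_   read b → write b, move +1, go to s0
s0 | _bbbb[b]_   read b → write b, move +1, go to s0
s0 | _bbbbb[_]   read _ → write b, move -1, go to s1
s1 | _bbbb[b]b   read b → write b, move -1, go to s1
s1 | _bbb[b]bb   read b → write b, move -1, go to s1
s1 | _bb[b]bbb
After 32 steps: state s1, head at 2, tape bbbbbb.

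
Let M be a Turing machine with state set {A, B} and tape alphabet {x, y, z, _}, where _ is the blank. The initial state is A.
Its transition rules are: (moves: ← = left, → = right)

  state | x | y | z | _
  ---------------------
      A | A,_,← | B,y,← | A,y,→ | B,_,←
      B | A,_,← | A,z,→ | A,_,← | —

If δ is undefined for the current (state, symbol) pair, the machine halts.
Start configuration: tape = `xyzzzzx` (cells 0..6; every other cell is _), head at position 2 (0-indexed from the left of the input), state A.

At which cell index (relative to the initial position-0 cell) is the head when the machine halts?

state=A head=2 tape=__xy[z]zzzx   (A,z)→(A,y,→)
state=A head=3 tape=__xyy[z]zzx   (A,z)→(A,y,→)
state=A head=4 tape=__xyyy[z]zx   (A,z)→(A,y,→)
state=A head=5 tape=__xyyyy[z]x   (A,z)→(A,y,→)
state=A head=6 tape=__xyyyyy[x]   (A,x)→(A,_,←)
state=A head=5 tape=__xyyyy[y]_   (A,y)→(B,y,←)
state=B head=4 tape=__xyyy[y]y_   (B,y)→(A,z,→)
state=A head=5 tape=__xyyyz[y]_   (A,y)→(B,y,←)
state=B head=4 tape=__xyyy[z]y_   (B,z)→(A,_,←)
state=A head=3 tape=__xyy[y]_y_   (A,y)→(B,y,←)
state=B head=2 tape=__xy[y]y_y_   (B,y)→(A,z,→)
state=A head=3 tape=__xyz[y]_y_   (A,y)→(B,y,←)
state=B head=2 tape=__xy[z]y_y_   (B,z)→(A,_,←)
state=A head=1 tape=__x[y]_y_y_   (A,y)→(B,y,←)
state=B head=0 tape=__[x]y_y_y_   (B,x)→(A,_,←)
state=A head=-1 tape=_[_]_y_y_y_   (A,_)→(B,_,←)
state=B head=-2 tape=[_]__y_y_y_
At halt the head is at cell -2.

-2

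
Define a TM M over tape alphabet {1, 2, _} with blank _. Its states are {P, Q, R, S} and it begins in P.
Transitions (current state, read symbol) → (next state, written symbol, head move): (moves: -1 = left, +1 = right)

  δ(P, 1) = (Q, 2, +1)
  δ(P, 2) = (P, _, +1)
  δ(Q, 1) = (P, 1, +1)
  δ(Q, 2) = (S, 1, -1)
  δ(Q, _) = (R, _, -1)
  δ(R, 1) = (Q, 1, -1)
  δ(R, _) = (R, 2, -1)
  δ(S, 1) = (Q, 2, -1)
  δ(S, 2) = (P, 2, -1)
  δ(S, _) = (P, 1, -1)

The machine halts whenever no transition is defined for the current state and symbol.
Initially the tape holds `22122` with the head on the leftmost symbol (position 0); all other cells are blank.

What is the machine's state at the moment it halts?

P | [2]2122   read 2 → write _, move +1, go to P
P | _[2]122   read 2 → write _, move +1, go to P
P | __[1]22   read 1 → write 2, move +1, go to Q
Q | __2[2]2   read 2 → write 1, move -1, go to S
S | __[2]12   read 2 → write 2, move -1, go to P
P | _[_]212
No transition is defined for (P, _); M halts in state P.

P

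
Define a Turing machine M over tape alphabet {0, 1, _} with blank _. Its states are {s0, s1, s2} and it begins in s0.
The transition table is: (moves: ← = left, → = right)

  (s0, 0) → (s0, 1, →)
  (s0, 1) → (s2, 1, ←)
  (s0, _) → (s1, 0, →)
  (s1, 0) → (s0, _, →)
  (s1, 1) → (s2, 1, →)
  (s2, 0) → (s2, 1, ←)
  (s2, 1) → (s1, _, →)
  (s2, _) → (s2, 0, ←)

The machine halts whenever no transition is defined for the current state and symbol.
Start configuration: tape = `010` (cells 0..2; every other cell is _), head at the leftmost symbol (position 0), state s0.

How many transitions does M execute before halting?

11

state=s0 head=0 tape=[0]10___   (s0,0)→(s0,1,→)
state=s0 head=1 tape=1[1]0___   (s0,1)→(s2,1,←)
state=s2 head=0 tape=[1]10___   (s2,1)→(s1,_,→)
state=s1 head=1 tape=_[1]0___   (s1,1)→(s2,1,→)
state=s2 head=2 tape=_1[0]___   (s2,0)→(s2,1,←)
state=s2 head=1 tape=_[1]1___   (s2,1)→(s1,_,→)
state=s1 head=2 tape=__[1]___   (s1,1)→(s2,1,→)
state=s2 head=3 tape=__1[_]__   (s2,_)→(s2,0,←)
state=s2 head=2 tape=__[1]0__   (s2,1)→(s1,_,→)
state=s1 head=3 tape=___[0]__   (s1,0)→(s0,_,→)
state=s0 head=4 tape=____[_]_   (s0,_)→(s1,0,→)
state=s1 head=5 tape=____0[_]
M halts after 11 transitions.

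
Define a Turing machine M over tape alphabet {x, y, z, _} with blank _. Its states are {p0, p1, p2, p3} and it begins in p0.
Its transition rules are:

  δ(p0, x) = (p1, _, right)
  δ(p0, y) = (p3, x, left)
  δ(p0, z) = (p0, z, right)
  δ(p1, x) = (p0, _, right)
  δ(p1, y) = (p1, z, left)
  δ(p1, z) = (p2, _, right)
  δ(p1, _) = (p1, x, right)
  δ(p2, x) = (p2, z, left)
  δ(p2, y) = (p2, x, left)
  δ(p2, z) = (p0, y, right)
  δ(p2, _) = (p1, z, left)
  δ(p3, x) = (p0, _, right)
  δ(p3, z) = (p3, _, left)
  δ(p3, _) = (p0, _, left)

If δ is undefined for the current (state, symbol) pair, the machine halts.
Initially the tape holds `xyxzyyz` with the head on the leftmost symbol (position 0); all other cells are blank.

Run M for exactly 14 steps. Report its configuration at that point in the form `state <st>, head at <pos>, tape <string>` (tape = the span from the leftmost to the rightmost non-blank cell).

p0 | [x]yxzyyz   read x → write _, move right, go to p1
p1 | _[y]xzyyz   read y → write z, move left, go to p1
p1 | [_]zxzyyz   read _ → write x, move right, go to p1
p1 | x[z]xzyyz   read z → write _, move right, go to p2
p2 | x_[x]zyyz   read x → write z, move left, go to p2
p2 | x[_]zzyyz   read _ → write z, move left, go to p1
p1 | [x]zzzyyz   read x → write _, move right, go to p0
p0 | _[z]zzyyz   read z → write z, move right, go to p0
p0 | _z[z]zyyz   read z → write z, move right, go to p0
p0 | _zz[z]yyz   read z → write z, move right, go to p0
p0 | _zzz[y]yz   read y → write x, move left, go to p3
p3 | _zz[z]xyz   read z → write _, move left, go to p3
p3 | _z[z]_xyz   read z → write _, move left, go to p3
p3 | _[z]__xyz   read z → write _, move left, go to p3
p3 | [_]___xyz
After 14 steps: state p3, head at 0, tape xyz.

state p3, head at 0, tape xyz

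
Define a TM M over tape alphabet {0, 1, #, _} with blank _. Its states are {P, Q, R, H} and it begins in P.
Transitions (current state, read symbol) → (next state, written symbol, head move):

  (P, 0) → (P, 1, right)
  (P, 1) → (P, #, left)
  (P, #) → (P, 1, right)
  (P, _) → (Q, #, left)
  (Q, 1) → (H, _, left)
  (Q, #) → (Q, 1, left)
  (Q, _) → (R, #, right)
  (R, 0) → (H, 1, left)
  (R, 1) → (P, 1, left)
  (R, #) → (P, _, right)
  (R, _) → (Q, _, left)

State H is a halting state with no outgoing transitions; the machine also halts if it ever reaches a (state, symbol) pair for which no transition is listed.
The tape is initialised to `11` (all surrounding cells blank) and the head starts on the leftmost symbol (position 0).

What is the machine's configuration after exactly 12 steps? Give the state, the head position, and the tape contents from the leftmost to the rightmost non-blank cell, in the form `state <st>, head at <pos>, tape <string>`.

state P, head at -2, tape 11###

state=P head=0 tape=___[1]1   (P,1)→(P,#,left)
state=P head=-1 tape=__[_]#1   (P,_)→(Q,#,left)
state=Q head=-2 tape=_[_]##1   (Q,_)→(R,#,right)
state=R head=-1 tape=_#[#]#1   (R,#)→(P,_,right)
state=P head=0 tape=_#_[#]1   (P,#)→(P,1,right)
state=P head=1 tape=_#_1[1]   (P,1)→(P,#,left)
state=P head=0 tape=_#_[1]#   (P,1)→(P,#,left)
state=P head=-1 tape=_#[_]##   (P,_)→(Q,#,left)
state=Q head=-2 tape=_[#]###   (Q,#)→(Q,1,left)
state=Q head=-3 tape=[_]1###   (Q,_)→(R,#,right)
state=R head=-2 tape=#[1]###   (R,1)→(P,1,left)
state=P head=-3 tape=[#]1###   (P,#)→(P,1,right)
state=P head=-2 tape=1[1]###
After 12 steps: state P, head at -2, tape 11###.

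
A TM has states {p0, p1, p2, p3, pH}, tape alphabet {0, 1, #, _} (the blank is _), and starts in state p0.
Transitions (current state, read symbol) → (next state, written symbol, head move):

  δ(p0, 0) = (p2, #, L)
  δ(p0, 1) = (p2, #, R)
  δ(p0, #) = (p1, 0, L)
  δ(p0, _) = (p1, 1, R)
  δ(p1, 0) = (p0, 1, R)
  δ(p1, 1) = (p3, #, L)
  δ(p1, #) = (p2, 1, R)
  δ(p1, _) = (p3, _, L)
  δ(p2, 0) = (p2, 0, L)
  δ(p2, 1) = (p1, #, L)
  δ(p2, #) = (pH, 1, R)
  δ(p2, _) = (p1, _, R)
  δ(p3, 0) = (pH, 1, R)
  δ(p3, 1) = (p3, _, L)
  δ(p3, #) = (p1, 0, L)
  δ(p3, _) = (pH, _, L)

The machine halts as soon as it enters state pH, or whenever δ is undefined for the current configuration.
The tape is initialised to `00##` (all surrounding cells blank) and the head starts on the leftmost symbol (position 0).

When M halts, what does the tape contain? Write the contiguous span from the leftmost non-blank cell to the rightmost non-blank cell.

state=p0 head=0 tape=___[0]0##   (p0,0)→(p2,#,L)
state=p2 head=-1 tape=__[_]#0##   (p2,_)→(p1,_,R)
state=p1 head=0 tape=___[#]0##   (p1,#)→(p2,1,R)
state=p2 head=1 tape=___1[0]##   (p2,0)→(p2,0,L)
state=p2 head=0 tape=___[1]0##   (p2,1)→(p1,#,L)
state=p1 head=-1 tape=__[_]#0##   (p1,_)→(p3,_,L)
state=p3 head=-2 tape=_[_]_#0##   (p3,_)→(pH,_,L)
state=pH head=-3 tape=[_]__#0##
The non-blank tape span at halt is #0##.

#0##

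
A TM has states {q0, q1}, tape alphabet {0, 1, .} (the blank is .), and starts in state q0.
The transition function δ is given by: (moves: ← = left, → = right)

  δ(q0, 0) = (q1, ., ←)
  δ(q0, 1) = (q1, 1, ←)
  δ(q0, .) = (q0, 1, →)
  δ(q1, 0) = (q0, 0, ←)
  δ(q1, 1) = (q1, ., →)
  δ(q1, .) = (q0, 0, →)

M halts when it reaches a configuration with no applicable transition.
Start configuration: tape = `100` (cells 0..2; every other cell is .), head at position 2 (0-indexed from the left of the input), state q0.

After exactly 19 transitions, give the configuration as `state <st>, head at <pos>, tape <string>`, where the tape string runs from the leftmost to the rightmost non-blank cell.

q0 | ..10[0]   read 0 → write ., move ←, go to q1
q1 | ..1[0].   read 0 → write 0, move ←, go to q0
q0 | ..[1]0.   read 1 → write 1, move ←, go to q1
q1 | .[.]10.   read . → write 0, move →, go to q0
q0 | .0[1]0.   read 1 → write 1, move ←, go to q1
q1 | .[0]10.   read 0 → write 0, move ←, go to q0
q0 | [.]010.   read . → write 1, move →, go to q0
q0 | 1[0]10.   read 0 → write ., move ←, go to q1
q1 | [1].10.   read 1 → write ., move →, go to q1
q1 | .[.]10.   read . → write 0, move →, go to q0
q0 | .0[1]0.   read 1 → write 1, move ←, go to q1
q1 | .[0]10.   read 0 → write 0, move ←, go to q0
q0 | [.]010.   read . → write 1, move →, go to q0
q0 | 1[0]10.   read 0 → write ., move ←, go to q1
q1 | [1].10.   read 1 → write ., move →, go to q1
q1 | .[.]10.   read . → write 0, move →, go to q0
q0 | .0[1]0.   read 1 → write 1, move ←, go to q1
q1 | .[0]10.   read 0 → write 0, move ←, go to q0
q0 | [.]010.   read . → write 1, move →, go to q0
q0 | 1[0]10.
After 19 steps: state q0, head at -1, tape 1010.

state q0, head at -1, tape 1010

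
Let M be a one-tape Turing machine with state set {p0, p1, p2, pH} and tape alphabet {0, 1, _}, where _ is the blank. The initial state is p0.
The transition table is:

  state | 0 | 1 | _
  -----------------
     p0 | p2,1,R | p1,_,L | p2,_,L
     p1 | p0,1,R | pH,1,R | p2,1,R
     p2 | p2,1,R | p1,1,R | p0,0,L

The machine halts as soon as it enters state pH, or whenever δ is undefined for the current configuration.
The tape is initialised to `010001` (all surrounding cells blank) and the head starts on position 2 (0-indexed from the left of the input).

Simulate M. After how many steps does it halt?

p0 | 01[0]001__   read 0 → write 1, move R, go to p2
p2 | 011[0]01__   read 0 → write 1, move R, go to p2
p2 | 0111[0]1__   read 0 → write 1, move R, go to p2
p2 | 01111[1]__   read 1 → write 1, move R, go to p1
p1 | 011111[_]_   read _ → write 1, move R, go to p2
p2 | 0111111[_]   read _ → write 0, move L, go to p0
p0 | 011111[1]0   read 1 → write _, move L, go to p1
p1 | 01111[1]_0   read 1 → write 1, move R, go to pH
pH | 011111[_]0
M halts after 8 transitions.

8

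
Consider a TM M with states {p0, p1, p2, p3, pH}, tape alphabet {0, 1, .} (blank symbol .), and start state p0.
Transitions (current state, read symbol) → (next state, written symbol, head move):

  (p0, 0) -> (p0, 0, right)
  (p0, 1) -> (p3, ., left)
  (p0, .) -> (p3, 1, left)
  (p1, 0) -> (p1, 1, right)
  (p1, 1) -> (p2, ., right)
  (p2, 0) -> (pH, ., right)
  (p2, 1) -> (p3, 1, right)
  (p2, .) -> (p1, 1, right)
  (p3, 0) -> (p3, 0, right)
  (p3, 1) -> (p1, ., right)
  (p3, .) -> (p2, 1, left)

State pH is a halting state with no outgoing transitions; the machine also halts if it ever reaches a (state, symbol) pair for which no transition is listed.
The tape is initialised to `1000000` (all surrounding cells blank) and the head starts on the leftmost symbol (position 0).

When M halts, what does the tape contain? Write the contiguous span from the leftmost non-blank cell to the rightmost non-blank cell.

p0 | ..[1]000000.   read 1 → write ., move left, go to p3
p3 | .[.].000000.   read . → write 1, move left, go to p2
p2 | [.]1.000000.   read . → write 1, move right, go to p1
p1 | 1[1].000000.   read 1 → write ., move right, go to p2
p2 | 1.[.]000000.   read . → write 1, move right, go to p1
p1 | 1.1[0]00000.   read 0 → write 1, move right, go to p1
p1 | 1.11[0]0000.   read 0 → write 1, move right, go to p1
p1 | 1.111[0]000.   read 0 → write 1, move right, go to p1
p1 | 1.1111[0]00.   read 0 → write 1, move right, go to p1
p1 | 1.11111[0]0.   read 0 → write 1, move right, go to p1
p1 | 1.111111[0].   read 0 → write 1, move right, go to p1
p1 | 1.1111111[.]
The non-blank tape span at halt is 1.1111111.

1.1111111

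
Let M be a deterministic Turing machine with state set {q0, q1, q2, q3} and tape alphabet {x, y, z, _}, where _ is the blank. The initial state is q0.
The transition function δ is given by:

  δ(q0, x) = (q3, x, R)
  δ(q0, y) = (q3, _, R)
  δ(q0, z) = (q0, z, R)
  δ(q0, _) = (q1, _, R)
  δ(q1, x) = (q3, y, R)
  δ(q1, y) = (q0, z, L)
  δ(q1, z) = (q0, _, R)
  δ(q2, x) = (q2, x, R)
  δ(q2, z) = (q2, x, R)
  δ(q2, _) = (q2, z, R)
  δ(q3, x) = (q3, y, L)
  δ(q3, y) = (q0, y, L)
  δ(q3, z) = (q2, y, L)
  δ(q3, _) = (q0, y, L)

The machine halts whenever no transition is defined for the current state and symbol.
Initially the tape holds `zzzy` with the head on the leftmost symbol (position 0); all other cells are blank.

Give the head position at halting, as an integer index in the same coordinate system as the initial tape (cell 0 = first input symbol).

6

state=q0 head=0 tape=[z]zzy___   (q0,z)→(q0,z,R)
state=q0 head=1 tape=z[z]zy___   (q0,z)→(q0,z,R)
state=q0 head=2 tape=zz[z]y___   (q0,z)→(q0,z,R)
state=q0 head=3 tape=zzz[y]___   (q0,y)→(q3,_,R)
state=q3 head=4 tape=zzz_[_]__   (q3,_)→(q0,y,L)
state=q0 head=3 tape=zzz[_]y__   (q0,_)→(q1,_,R)
state=q1 head=4 tape=zzz_[y]__   (q1,y)→(q0,z,L)
state=q0 head=3 tape=zzz[_]z__   (q0,_)→(q1,_,R)
state=q1 head=4 tape=zzz_[z]__   (q1,z)→(q0,_,R)
state=q0 head=5 tape=zzz__[_]_   (q0,_)→(q1,_,R)
state=q1 head=6 tape=zzz___[_]
At halt the head is at cell 6.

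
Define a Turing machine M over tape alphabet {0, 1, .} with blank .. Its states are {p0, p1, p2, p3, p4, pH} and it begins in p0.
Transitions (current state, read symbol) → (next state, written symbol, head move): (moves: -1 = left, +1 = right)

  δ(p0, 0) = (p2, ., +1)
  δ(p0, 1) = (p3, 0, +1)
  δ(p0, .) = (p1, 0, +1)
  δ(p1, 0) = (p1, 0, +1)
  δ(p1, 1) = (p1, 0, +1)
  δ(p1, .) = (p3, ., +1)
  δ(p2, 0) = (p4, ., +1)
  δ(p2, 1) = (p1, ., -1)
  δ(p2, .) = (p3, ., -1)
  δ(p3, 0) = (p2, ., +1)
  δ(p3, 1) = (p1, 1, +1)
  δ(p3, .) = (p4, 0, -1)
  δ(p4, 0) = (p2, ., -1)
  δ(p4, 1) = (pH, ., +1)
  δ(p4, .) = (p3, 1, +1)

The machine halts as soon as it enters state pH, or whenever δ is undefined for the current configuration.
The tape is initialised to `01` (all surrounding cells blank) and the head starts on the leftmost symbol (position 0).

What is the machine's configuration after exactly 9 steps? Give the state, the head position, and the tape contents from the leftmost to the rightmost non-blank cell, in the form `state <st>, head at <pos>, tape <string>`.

state pH, head at 1, tape 0

state=p0 head=0 tape=[0]1.   (p0,0)→(p2,.,+1)
state=p2 head=1 tape=.[1].   (p2,1)→(p1,.,-1)
state=p1 head=0 tape=[.]..   (p1,.)→(p3,.,+1)
state=p3 head=1 tape=.[.].   (p3,.)→(p4,0,-1)
state=p4 head=0 tape=[.]0.   (p4,.)→(p3,1,+1)
state=p3 head=1 tape=1[0].   (p3,0)→(p2,.,+1)
state=p2 head=2 tape=1.[.]   (p2,.)→(p3,.,-1)
state=p3 head=1 tape=1[.].   (p3,.)→(p4,0,-1)
state=p4 head=0 tape=[1]0.   (p4,1)→(pH,.,+1)
state=pH head=1 tape=.[0].
After 9 steps: state pH, head at 1, tape 0.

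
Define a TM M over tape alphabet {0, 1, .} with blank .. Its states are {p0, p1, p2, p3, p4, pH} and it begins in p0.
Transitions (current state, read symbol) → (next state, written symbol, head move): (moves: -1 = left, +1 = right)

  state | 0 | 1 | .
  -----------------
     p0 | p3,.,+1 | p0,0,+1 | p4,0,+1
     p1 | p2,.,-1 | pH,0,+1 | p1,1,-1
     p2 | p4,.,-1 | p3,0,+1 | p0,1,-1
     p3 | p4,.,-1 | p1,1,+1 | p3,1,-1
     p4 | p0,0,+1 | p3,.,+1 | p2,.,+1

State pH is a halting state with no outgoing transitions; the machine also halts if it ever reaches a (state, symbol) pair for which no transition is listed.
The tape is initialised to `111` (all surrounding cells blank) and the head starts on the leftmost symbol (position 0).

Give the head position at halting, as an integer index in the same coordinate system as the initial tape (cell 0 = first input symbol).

state=p0 head=0 tape=[1]11.....   (p0,1)→(p0,0,+1)
state=p0 head=1 tape=0[1]1.....   (p0,1)→(p0,0,+1)
state=p0 head=2 tape=00[1].....   (p0,1)→(p0,0,+1)
state=p0 head=3 tape=000[.]....   (p0,.)→(p4,0,+1)
state=p4 head=4 tape=0000[.]...   (p4,.)→(p2,.,+1)
state=p2 head=5 tape=0000.[.]..   (p2,.)→(p0,1,-1)
state=p0 head=4 tape=0000[.]1..   (p0,.)→(p4,0,+1)
state=p4 head=5 tape=00000[1]..   (p4,1)→(p3,.,+1)
state=p3 head=6 tape=00000.[.].   (p3,.)→(p3,1,-1)
state=p3 head=5 tape=00000[.]1.   (p3,.)→(p3,1,-1)
state=p3 head=4 tape=0000[0]11.   (p3,0)→(p4,.,-1)
state=p4 head=3 tape=000[0].11.   (p4,0)→(p0,0,+1)
state=p0 head=4 tape=0000[.]11.   (p0,.)→(p4,0,+1)
state=p4 head=5 tape=00000[1]1.   (p4,1)→(p3,.,+1)
state=p3 head=6 tape=00000.[1].   (p3,1)→(p1,1,+1)
state=p1 head=7 tape=00000.1[.]   (p1,.)→(p1,1,-1)
state=p1 head=6 tape=00000.[1]1   (p1,1)→(pH,0,+1)
state=pH head=7 tape=00000.0[1]
At halt the head is at cell 7.

7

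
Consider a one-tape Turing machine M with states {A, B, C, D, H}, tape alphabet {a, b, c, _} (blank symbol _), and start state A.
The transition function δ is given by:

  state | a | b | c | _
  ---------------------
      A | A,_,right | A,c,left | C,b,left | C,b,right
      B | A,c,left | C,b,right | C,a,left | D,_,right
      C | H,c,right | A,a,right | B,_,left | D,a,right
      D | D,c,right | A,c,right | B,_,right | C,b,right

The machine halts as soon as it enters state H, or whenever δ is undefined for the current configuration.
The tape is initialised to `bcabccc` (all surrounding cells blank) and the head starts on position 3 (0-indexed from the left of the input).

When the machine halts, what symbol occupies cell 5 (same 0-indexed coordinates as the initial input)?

b

state=A head=3 tape=_bca[b]ccc   (A,b)→(A,c,left)
state=A head=2 tape=_bc[a]cccc   (A,a)→(A,_,right)
state=A head=3 tape=_bc_[c]ccc   (A,c)→(C,b,left)
state=C head=2 tape=_bc[_]bccc   (C,_)→(D,a,right)
state=D head=3 tape=_bca[b]ccc   (D,b)→(A,c,right)
state=A head=4 tape=_bcac[c]cc   (A,c)→(C,b,left)
state=C head=3 tape=_bca[c]bcc   (C,c)→(B,_,left)
state=B head=2 tape=_bc[a]_bcc   (B,a)→(A,c,left)
state=A head=1 tape=_b[c]c_bcc   (A,c)→(C,b,left)
state=C head=0 tape=_[b]bc_bcc   (C,b)→(A,a,right)
state=A head=1 tape=_a[b]c_bcc   (A,b)→(A,c,left)
state=A head=0 tape=_[a]cc_bcc   (A,a)→(A,_,right)
state=A head=1 tape=__[c]c_bcc   (A,c)→(C,b,left)
state=C head=0 tape=_[_]bc_bcc   (C,_)→(D,a,right)
state=D head=1 tape=_a[b]c_bcc   (D,b)→(A,c,right)
state=A head=2 tape=_ac[c]_bcc   (A,c)→(C,b,left)
state=C head=1 tape=_a[c]b_bcc   (C,c)→(B,_,left)
state=B head=0 tape=_[a]_b_bcc   (B,a)→(A,c,left)
state=A head=-1 tape=[_]c_b_bcc   (A,_)→(C,b,right)
state=C head=0 tape=b[c]_b_bcc   (C,c)→(B,_,left)
state=B head=-1 tape=[b]__b_bcc   (B,b)→(C,b,right)
state=C head=0 tape=b[_]_b_bcc   (C,_)→(D,a,right)
state=D head=1 tape=ba[_]b_bcc   (D,_)→(C,b,right)
state=C head=2 tape=bab[b]_bcc   (C,b)→(A,a,right)
state=A head=3 tape=baba[_]bcc   (A,_)→(C,b,right)
state=C head=4 tape=babab[b]cc   (C,b)→(A,a,right)
state=A head=5 tape=bababa[c]c   (A,c)→(C,b,left)
state=C head=4 tape=babab[a]bc   (C,a)→(H,c,right)
state=H head=5 tape=bababc[b]c
Cell 5 holds b when M halts.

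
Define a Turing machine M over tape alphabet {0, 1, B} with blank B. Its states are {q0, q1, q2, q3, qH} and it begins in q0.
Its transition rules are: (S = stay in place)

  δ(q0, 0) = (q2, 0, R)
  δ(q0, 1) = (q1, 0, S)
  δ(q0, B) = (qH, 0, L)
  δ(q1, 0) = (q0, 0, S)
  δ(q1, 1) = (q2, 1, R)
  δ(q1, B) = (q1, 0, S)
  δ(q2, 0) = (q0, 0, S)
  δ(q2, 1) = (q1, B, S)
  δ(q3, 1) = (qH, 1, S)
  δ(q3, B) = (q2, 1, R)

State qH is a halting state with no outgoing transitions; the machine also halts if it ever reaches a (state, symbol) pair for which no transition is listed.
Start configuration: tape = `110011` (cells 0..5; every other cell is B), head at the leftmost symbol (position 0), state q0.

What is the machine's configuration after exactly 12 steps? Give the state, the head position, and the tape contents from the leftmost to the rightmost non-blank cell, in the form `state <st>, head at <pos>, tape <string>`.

q0 | [1]10011   read 1 → write 0, move S, go to q1
q1 | [0]10011   read 0 → write 0, move S, go to q0
q0 | [0]10011   read 0 → write 0, move R, go to q2
q2 | 0[1]0011   read 1 → write B, move S, go to q1
q1 | 0[B]0011   read B → write 0, move S, go to q1
q1 | 0[0]0011   read 0 → write 0, move S, go to q0
q0 | 0[0]0011   read 0 → write 0, move R, go to q2
q2 | 00[0]011   read 0 → write 0, move S, go to q0
q0 | 00[0]011   read 0 → write 0, move R, go to q2
q2 | 000[0]11   read 0 → write 0, move S, go to q0
q0 | 000[0]11   read 0 → write 0, move R, go to q2
q2 | 0000[1]1   read 1 → write B, move S, go to q1
q1 | 0000[B]1
After 12 steps: state q1, head at 4, tape 0000B1.

state q1, head at 4, tape 0000B1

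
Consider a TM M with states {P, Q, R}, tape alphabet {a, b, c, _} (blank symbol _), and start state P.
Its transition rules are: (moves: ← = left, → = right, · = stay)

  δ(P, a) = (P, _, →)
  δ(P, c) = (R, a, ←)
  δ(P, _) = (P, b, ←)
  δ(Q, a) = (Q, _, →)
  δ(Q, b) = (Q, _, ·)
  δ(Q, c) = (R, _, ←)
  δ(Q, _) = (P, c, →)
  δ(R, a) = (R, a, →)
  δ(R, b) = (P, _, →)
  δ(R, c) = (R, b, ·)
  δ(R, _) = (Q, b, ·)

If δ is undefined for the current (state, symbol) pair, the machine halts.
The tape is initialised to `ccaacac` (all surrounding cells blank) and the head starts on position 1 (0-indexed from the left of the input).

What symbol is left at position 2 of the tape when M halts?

_

state=P head=1 tape=c[c]aacac_   (P,c)→(R,a,←)
state=R head=0 tape=[c]aaacac_   (R,c)→(R,b,·)
state=R head=0 tape=[b]aaacac_   (R,b)→(P,_,→)
state=P head=1 tape=_[a]aacac_   (P,a)→(P,_,→)
state=P head=2 tape=__[a]acac_   (P,a)→(P,_,→)
state=P head=3 tape=___[a]cac_   (P,a)→(P,_,→)
state=P head=4 tape=____[c]ac_   (P,c)→(R,a,←)
state=R head=3 tape=___[_]aac_   (R,_)→(Q,b,·)
state=Q head=3 tape=___[b]aac_   (Q,b)→(Q,_,·)
state=Q head=3 tape=___[_]aac_   (Q,_)→(P,c,→)
state=P head=4 tape=___c[a]ac_   (P,a)→(P,_,→)
state=P head=5 tape=___c_[a]c_   (P,a)→(P,_,→)
state=P head=6 tape=___c__[c]_   (P,c)→(R,a,←)
state=R head=5 tape=___c_[_]a_   (R,_)→(Q,b,·)
state=Q head=5 tape=___c_[b]a_   (Q,b)→(Q,_,·)
state=Q head=5 tape=___c_[_]a_   (Q,_)→(P,c,→)
state=P head=6 tape=___c_c[a]_   (P,a)→(P,_,→)
state=P head=7 tape=___c_c_[_]   (P,_)→(P,b,←)
state=P head=6 tape=___c_c[_]b   (P,_)→(P,b,←)
state=P head=5 tape=___c_[c]bb   (P,c)→(R,a,←)
state=R head=4 tape=___c[_]abb   (R,_)→(Q,b,·)
state=Q head=4 tape=___c[b]abb   (Q,b)→(Q,_,·)
state=Q head=4 tape=___c[_]abb   (Q,_)→(P,c,→)
state=P head=5 tape=___cc[a]bb   (P,a)→(P,_,→)
state=P head=6 tape=___cc_[b]b
Cell 2 holds _ when M halts.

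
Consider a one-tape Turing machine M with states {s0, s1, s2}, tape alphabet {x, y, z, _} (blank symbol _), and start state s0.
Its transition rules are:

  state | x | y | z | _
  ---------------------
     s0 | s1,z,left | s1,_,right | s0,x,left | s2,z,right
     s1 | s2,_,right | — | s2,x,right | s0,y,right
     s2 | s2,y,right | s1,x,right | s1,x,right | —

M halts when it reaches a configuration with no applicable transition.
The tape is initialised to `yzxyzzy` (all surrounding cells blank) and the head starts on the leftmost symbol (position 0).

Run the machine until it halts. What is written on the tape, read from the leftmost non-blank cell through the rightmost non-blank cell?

state=s0 head=0 tape=[y]zxyzzy   (s0,y)→(s1,_,right)
state=s1 head=1 tape=_[z]xyzzy   (s1,z)→(s2,x,right)
state=s2 head=2 tape=_x[x]yzzy   (s2,x)→(s2,y,right)
state=s2 head=3 tape=_xy[y]zzy   (s2,y)→(s1,x,right)
state=s1 head=4 tape=_xyx[z]zy   (s1,z)→(s2,x,right)
state=s2 head=5 tape=_xyxx[z]y   (s2,z)→(s1,x,right)
state=s1 head=6 tape=_xyxxx[y]
The non-blank tape span at halt is xyxxxy.

xyxxxy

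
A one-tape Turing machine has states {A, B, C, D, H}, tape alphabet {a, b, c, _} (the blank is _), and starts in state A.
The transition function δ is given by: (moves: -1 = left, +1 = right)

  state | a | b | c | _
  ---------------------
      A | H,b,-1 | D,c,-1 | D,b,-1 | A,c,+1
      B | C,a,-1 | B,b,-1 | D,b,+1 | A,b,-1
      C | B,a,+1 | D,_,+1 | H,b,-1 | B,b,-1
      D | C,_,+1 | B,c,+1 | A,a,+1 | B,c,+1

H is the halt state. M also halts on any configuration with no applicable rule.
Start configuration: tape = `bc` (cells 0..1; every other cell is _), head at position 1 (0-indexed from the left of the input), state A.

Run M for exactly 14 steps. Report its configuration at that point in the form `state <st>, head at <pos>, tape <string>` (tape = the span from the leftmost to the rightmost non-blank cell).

A | b[c]__   read c → write b, move -1, go to D
D | [b]b__   read b → write c, move +1, go to B
B | c[b]__   read b → write b, move -1, go to B
B | [c]b__   read c → write b, move +1, go to D
D | b[b]__   read b → write c, move +1, go to B
B | bc[_]_   read _ → write b, move -1, go to A
A | b[c]b_   read c → write b, move -1, go to D
D | [b]bb_   read b → write c, move +1, go to B
B | c[b]b_   read b → write b, move -1, go to B
B | [c]bb_   read c → write b, move +1, go to D
D | b[b]b_   read b → write c, move +1, go to B
B | bc[b]_   read b → write b, move -1, go to B
B | b[c]b_   read c → write b, move +1, go to D
D | bb[b]_   read b → write c, move +1, go to B
B | bbc[_]
After 14 steps: state B, head at 3, tape bbc.

state B, head at 3, tape bbc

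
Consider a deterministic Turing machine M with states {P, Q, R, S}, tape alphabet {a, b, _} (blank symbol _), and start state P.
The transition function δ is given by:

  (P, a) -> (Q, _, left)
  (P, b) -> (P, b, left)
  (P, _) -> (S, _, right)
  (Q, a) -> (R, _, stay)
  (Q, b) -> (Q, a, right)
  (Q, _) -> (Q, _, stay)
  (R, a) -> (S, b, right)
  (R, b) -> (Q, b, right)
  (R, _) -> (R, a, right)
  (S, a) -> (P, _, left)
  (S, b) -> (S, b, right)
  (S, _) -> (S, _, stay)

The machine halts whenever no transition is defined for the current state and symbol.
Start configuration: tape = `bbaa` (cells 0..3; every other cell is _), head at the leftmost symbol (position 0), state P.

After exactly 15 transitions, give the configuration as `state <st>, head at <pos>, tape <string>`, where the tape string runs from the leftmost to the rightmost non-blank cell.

state=P head=0 tape=_[b]baa   (P,b)→(P,b,left)
state=P head=-1 tape=[_]bbaa   (P,_)→(S,_,right)
state=S head=0 tape=_[b]baa   (S,b)→(S,b,right)
state=S head=1 tape=_b[b]aa   (S,b)→(S,b,right)
state=S head=2 tape=_bb[a]a   (S,a)→(P,_,left)
state=P head=1 tape=_b[b]_a   (P,b)→(P,b,left)
state=P head=0 tape=_[b]b_a   (P,b)→(P,b,left)
state=P head=-1 tape=[_]bb_a   (P,_)→(S,_,right)
state=S head=0 tape=_[b]b_a   (S,b)→(S,b,right)
state=S head=1 tape=_b[b]_a   (S,b)→(S,b,right)
state=S head=2 tape=_bb[_]a   (S,_)→(S,_,stay)
state=S head=2 tape=_bb[_]a   (S,_)→(S,_,stay)
state=S head=2 tape=_bb[_]a   (S,_)→(S,_,stay)
state=S head=2 tape=_bb[_]a   (S,_)→(S,_,stay)
state=S head=2 tape=_bb[_]a   (S,_)→(S,_,stay)
state=S head=2 tape=_bb[_]a
After 15 steps: state S, head at 2, tape bb_a.

state S, head at 2, tape bb_a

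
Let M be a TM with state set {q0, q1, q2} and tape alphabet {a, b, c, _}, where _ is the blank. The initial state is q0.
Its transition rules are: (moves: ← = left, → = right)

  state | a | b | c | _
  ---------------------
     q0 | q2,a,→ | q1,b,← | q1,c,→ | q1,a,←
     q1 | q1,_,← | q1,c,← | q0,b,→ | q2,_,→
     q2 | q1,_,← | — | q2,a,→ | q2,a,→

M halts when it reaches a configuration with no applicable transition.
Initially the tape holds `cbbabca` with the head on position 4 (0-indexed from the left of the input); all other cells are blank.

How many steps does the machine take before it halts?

30

state=q0 head=4 tape=_cbba[b]ca   (q0,b)→(q1,b,←)
state=q1 head=3 tape=_cbb[a]bca   (q1,a)→(q1,_,←)
state=q1 head=2 tape=_cb[b]_bca   (q1,b)→(q1,c,←)
state=q1 head=1 tape=_c[b]c_bca   (q1,b)→(q1,c,←)
state=q1 head=0 tape=_[c]cc_bca   (q1,c)→(q0,b,→)
state=q0 head=1 tape=_b[c]c_bca   (q0,c)→(q1,c,→)
state=q1 head=2 tape=_bc[c]_bca   (q1,c)→(q0,b,→)
state=q0 head=3 tape=_bcb[_]bca   (q0,_)→(q1,a,←)
state=q1 head=2 tape=_bc[b]abca   (q1,b)→(q1,c,←)
state=q1 head=1 tape=_b[c]cabca   (q1,c)→(q0,b,→)
state=q0 head=2 tape=_bb[c]abca   (q0,c)→(q1,c,→)
state=q1 head=3 tape=_bbc[a]bca   (q1,a)→(q1,_,←)
state=q1 head=2 tape=_bb[c]_bca   (q1,c)→(q0,b,→)
state=q0 head=3 tape=_bbb[_]bca   (q0,_)→(q1,a,←)
state=q1 head=2 tape=_bb[b]abca   (q1,b)→(q1,c,←)
state=q1 head=1 tape=_b[b]cabca   (q1,b)→(q1,c,←)
state=q1 head=0 tape=_[b]ccabca   (q1,b)→(q1,c,←)
state=q1 head=-1 tape=[_]cccabca   (q1,_)→(q2,_,→)
state=q2 head=0 tape=_[c]ccabca   (q2,c)→(q2,a,→)
state=q2 head=1 tape=_a[c]cabca   (q2,c)→(q2,a,→)
state=q2 head=2 tape=_aa[c]abca   (q2,c)→(q2,a,→)
state=q2 head=3 tape=_aaa[a]bca   (q2,a)→(q1,_,←)
state=q1 head=2 tape=_aa[a]_bca   (q1,a)→(q1,_,←)
state=q1 head=1 tape=_a[a]__bca   (q1,a)→(q1,_,←)
state=q1 head=0 tape=_[a]___bca   (q1,a)→(q1,_,←)
state=q1 head=-1 tape=[_]____bca   (q1,_)→(q2,_,→)
state=q2 head=0 tape=_[_]___bca   (q2,_)→(q2,a,→)
state=q2 head=1 tape=_a[_]__bca   (q2,_)→(q2,a,→)
state=q2 head=2 tape=_aa[_]_bca   (q2,_)→(q2,a,→)
state=q2 head=3 tape=_aaa[_]bca   (q2,_)→(q2,a,→)
state=q2 head=4 tape=_aaaa[b]ca
M halts after 30 transitions.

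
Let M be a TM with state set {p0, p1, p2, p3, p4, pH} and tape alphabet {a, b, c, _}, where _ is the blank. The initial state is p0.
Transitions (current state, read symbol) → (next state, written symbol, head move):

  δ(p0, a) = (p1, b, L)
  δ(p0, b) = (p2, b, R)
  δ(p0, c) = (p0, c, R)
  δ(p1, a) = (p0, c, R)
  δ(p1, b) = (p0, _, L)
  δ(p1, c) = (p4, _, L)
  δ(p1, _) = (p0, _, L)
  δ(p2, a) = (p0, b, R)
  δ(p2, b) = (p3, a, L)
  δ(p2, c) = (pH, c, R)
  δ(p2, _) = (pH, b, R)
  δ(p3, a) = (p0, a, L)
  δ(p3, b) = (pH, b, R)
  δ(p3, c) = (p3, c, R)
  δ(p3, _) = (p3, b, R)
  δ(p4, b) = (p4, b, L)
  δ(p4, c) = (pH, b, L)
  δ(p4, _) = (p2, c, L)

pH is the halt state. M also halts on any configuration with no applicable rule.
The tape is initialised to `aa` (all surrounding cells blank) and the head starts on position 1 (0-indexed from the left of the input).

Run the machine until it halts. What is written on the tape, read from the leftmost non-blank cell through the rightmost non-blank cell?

state=p0 head=1 tape=a[a]__   (p0,a)→(p1,b,L)
state=p1 head=0 tape=[a]b__   (p1,a)→(p0,c,R)
state=p0 head=1 tape=c[b]__   (p0,b)→(p2,b,R)
state=p2 head=2 tape=cb[_]_   (p2,_)→(pH,b,R)
state=pH head=3 tape=cbb[_]
The non-blank tape span at halt is cbb.

cbb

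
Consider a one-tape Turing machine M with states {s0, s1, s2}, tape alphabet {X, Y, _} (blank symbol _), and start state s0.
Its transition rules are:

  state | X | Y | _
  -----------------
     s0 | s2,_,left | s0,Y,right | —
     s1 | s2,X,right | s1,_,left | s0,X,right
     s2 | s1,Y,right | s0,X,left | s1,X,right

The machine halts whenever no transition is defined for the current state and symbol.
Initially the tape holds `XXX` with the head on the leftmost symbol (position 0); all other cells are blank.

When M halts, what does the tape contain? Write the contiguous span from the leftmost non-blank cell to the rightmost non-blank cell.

state=s0 head=0 tape=_[X]XX_   (s0,X)→(s2,_,left)
state=s2 head=-1 tape=[_]_XX_   (s2,_)→(s1,X,right)
state=s1 head=0 tape=X[_]XX_   (s1,_)→(s0,X,right)
state=s0 head=1 tape=XX[X]X_   (s0,X)→(s2,_,left)
state=s2 head=0 tape=X[X]_X_   (s2,X)→(s1,Y,right)
state=s1 head=1 tape=XY[_]X_   (s1,_)→(s0,X,right)
state=s0 head=2 tape=XYX[X]_   (s0,X)→(s2,_,left)
state=s2 head=1 tape=XY[X]__   (s2,X)→(s1,Y,right)
state=s1 head=2 tape=XYY[_]_   (s1,_)→(s0,X,right)
state=s0 head=3 tape=XYYX[_]
The non-blank tape span at halt is XYYX.

XYYX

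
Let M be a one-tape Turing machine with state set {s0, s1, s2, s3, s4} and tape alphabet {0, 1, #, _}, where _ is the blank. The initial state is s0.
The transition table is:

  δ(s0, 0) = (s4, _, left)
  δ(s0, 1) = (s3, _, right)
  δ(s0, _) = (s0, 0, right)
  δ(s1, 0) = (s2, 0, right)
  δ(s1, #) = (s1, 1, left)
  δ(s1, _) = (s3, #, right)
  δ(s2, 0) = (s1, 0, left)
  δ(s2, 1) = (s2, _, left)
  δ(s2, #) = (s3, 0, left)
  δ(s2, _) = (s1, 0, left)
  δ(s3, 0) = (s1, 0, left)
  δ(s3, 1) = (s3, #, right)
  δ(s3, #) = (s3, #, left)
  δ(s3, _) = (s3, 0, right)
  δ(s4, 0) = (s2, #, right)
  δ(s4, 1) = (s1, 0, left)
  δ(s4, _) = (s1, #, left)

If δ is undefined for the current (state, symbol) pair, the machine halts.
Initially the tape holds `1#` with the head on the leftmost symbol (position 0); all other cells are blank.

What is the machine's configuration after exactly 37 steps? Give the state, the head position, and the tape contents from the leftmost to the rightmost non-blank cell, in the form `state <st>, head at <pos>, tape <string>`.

state=s0 head=0 tape=_____[1]#   (s0,1)→(s3,_,right)
state=s3 head=1 tape=______[#]   (s3,#)→(s3,#,left)
state=s3 head=0 tape=_____[_]#   (s3,_)→(s3,0,right)
state=s3 head=1 tape=_____0[#]   (s3,#)→(s3,#,left)
state=s3 head=0 tape=_____[0]#   (s3,0)→(s1,0,left)
state=s1 head=-1 tape=____[_]0#   (s1,_)→(s3,#,right)
state=s3 head=0 tape=____#[0]#   (s3,0)→(s1,0,left)
state=s1 head=-1 tape=____[#]0#   (s1,#)→(s1,1,left)
state=s1 head=-2 tape=___[_]10#   (s1,_)→(s3,#,right)
state=s3 head=-1 tape=___#[1]0#   (s3,1)→(s3,#,right)
state=s3 head=0 tape=___##[0]#   (s3,0)→(s1,0,left)
state=s1 head=-1 tape=___#[#]0#   (s1,#)→(s1,1,left)
state=s1 head=-2 tape=___[#]10#   (s1,#)→(s1,1,left)
state=s1 head=-3 tape=__[_]110#   (s1,_)→(s3,#,right)
state=s3 head=-2 tape=__#[1]10#   (s3,1)→(s3,#,right)
state=s3 head=-1 tape=__##[1]0#   (s3,1)→(s3,#,right)
state=s3 head=0 tape=__###[0]#   (s3,0)→(s1,0,left)
state=s1 head=-1 tape=__##[#]0#   (s1,#)→(s1,1,left)
state=s1 head=-2 tape=__#[#]10#   (s1,#)→(s1,1,left)
state=s1 head=-3 tape=__[#]110#   (s1,#)→(s1,1,left)
state=s1 head=-4 tape=_[_]1110#   (s1,_)→(s3,#,right)
state=s3 head=-3 tape=_#[1]110#   (s3,1)→(s3,#,right)
state=s3 head=-2 tape=_##[1]10#   (s3,1)→(s3,#,right)
state=s3 head=-1 tape=_###[1]0#   (s3,1)→(s3,#,right)
state=s3 head=0 tape=_####[0]#   (s3,0)→(s1,0,left)
state=s1 head=-1 tape=_###[#]0#   (s1,#)→(s1,1,left)
state=s1 head=-2 tape=_##[#]10#   (s1,#)→(s1,1,left)
state=s1 head=-3 tape=_#[#]110#   (s1,#)→(s1,1,left)
state=s1 head=-4 tape=_[#]1110#   (s1,#)→(s1,1,left)
state=s1 head=-5 tape=[_]11110#   (s1,_)→(s3,#,right)
state=s3 head=-4 tape=#[1]1110#   (s3,1)→(s3,#,right)
state=s3 head=-3 tape=##[1]110#   (s3,1)→(s3,#,right)
state=s3 head=-2 tape=###[1]10#   (s3,1)→(s3,#,right)
state=s3 head=-1 tape=####[1]0#   (s3,1)→(s3,#,right)
state=s3 head=0 tape=#####[0]#   (s3,0)→(s1,0,left)
state=s1 head=-1 tape=####[#]0#   (s1,#)→(s1,1,left)
state=s1 head=-2 tape=###[#]10#   (s1,#)→(s1,1,left)
state=s1 head=-3 tape=##[#]110#
After 37 steps: state s1, head at -3, tape ###110#.

state s1, head at -3, tape ###110#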